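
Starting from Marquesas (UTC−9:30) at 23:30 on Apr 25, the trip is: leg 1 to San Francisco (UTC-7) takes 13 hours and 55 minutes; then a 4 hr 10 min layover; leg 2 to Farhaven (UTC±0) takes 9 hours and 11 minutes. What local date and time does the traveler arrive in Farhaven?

12:16 on April 27

Convert departure to UTC: 23:30 + 9:30 = 09:00 UTC on Apr 26.
Add 13 hours 55 minutes leg 1 → 22:55 UTC.
Add 4 hours and 10 minutes layover in San Francisco → 03:05 UTC (Apr 27).
Add 9 hours 11 minutes leg 2 → 12:16 UTC.
Farhaven is UTC+0, so local arrival is the same: 12:16 on Apr 27.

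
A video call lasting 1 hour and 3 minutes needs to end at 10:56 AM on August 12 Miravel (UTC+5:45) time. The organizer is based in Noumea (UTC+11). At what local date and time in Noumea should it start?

Target end time in UTC: 10:56 AM − 5:45 = 5:11 AM on Aug 12.
Subtract 1 hour 3 minutes → start 4:08 AM UTC on Aug 12.
Noumea is UTC+11:00: 4:08 AM + 11:00 = 3:08 PM on Aug 12.

3:08 PM on August 12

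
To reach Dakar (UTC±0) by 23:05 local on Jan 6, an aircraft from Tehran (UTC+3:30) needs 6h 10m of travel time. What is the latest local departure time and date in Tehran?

Target arrival is already UTC: 23:05 on Jan 6.
Subtract 6 hours and 10 minutes → departure 16:55 UTC on Jan 6.
Tehran is UTC+3:30: 16:55 + 3:30 = 20:25 on Jan 6.

20:25 on January 6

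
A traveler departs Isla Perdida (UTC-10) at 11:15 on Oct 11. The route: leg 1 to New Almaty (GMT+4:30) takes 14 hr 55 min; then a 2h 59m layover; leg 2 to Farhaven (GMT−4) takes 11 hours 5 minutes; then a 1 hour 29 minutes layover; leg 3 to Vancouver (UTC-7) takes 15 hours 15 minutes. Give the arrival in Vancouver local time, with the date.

11:58 on October 13

Convert departure to UTC: 11:15 + 10:00 = 21:15 UTC on Oct 11.
Add 14 hours 55 minutes leg 1 → 12:10 UTC (Oct 12).
Add 2 hours and 59 minutes layover in New Almaty → 15:09 UTC.
Add 11 hours and 5 minutes leg 2 → 02:14 UTC (Oct 13).
Add 1 hour and 29 minutes layover in Farhaven → 03:43 UTC.
Add 15 hours and 15 minutes leg 3 → 18:58 UTC.
Vancouver is UTC−7:00, so local arrival = 18:58 − 7:00 = 11:58 on Oct 13.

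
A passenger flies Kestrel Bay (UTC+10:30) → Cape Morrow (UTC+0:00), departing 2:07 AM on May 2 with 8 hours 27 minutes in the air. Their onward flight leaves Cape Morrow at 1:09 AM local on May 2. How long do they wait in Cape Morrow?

1 hour 5 minutes

Convert departure to UTC: 2:07 AM − 10:30 = 3:37 PM UTC on May 1.
Add 8 hours 27 minutes flight time → 12:04 AM UTC (May 2).
Cape Morrow is UTC+0, so local arrival is the same: 12:04 AM on May 2.
Layover = 1:09 AM − 12:04 AM = 1 hour 5 minutes.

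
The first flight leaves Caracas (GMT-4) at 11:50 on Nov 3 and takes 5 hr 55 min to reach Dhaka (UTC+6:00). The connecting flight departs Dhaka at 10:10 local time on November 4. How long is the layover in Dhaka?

6 hours 25 minutes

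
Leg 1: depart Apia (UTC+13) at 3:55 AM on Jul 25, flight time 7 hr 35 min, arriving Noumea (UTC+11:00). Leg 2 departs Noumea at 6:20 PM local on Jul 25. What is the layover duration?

Convert departure to UTC: 3:55 AM − 13:00 = 2:55 PM UTC on Jul 24.
Add 7 hours 35 minutes flight time → 10:30 PM UTC.
Noumea is UTC+11:00, so local arrival = 10:30 PM + 11:00 = 9:30 AM on Jul 25.
Layover = 6:20 PM − 9:30 AM = 8 hours 50 minutes.

8 hours 50 minutes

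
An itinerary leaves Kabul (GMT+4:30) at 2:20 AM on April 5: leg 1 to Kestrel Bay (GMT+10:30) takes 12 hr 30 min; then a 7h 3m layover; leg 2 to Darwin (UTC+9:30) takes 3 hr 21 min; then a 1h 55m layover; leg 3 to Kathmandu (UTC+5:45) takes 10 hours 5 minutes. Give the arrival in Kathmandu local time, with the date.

Convert departure to UTC: 2:20 AM − 4:30 = 9:50 PM UTC on Apr 4.
Add 12 hours and 30 minutes leg 1 → 10:20 AM UTC (Apr 5).
Add 7 hours and 3 minutes layover in Kestrel Bay → 5:23 PM UTC.
Add 3 hours and 21 minutes leg 2 → 8:44 PM UTC.
Add 1 hour and 55 minutes layover in Darwin → 10:39 PM UTC.
Add 10 hours 5 minutes leg 3 → 8:44 AM UTC (Apr 6).
Kathmandu is UTC+5:45, so local arrival = 8:44 AM + 5:45 = 2:29 PM on Apr 6.

2:29 PM on Apr 6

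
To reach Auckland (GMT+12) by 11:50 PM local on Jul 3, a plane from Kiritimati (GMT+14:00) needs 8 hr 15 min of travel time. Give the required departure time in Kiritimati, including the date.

5:35 PM on Jul 3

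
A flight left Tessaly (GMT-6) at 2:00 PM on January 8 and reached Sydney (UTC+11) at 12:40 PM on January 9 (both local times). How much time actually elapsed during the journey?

Departure in UTC: 2:00 PM + 6:00 = 8:00 PM on Jan 8.
Arrival in UTC: 12:40 PM − 11:00 = 1:40 AM on Jan 9.
Elapsed = 1:40 AM − 8:00 PM (+1 day) = 5 hours 40 minutes.

5 hours 40 minutes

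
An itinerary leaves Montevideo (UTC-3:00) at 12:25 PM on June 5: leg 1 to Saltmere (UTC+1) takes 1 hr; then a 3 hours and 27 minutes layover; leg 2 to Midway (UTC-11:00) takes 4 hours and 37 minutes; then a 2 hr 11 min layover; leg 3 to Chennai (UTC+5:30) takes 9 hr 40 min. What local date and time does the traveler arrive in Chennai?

Convert departure to UTC: 12:25 PM + 3:00 = 3:25 PM UTC on Jun 5.
Add 1 hour leg 1 → 4:25 PM UTC.
Add 3 hours and 27 minutes layover in Saltmere → 7:52 PM UTC.
Add 4 hours and 37 minutes leg 2 → 12:29 AM UTC (Jun 6).
Add 2 hours 11 minutes layover in Midway → 2:40 AM UTC.
Add 9 hours 40 minutes leg 3 → 12:20 PM UTC.
Chennai is UTC+5:30, so local arrival = 12:20 PM + 5:30 = 5:50 PM on Jun 6.

5:50 PM on June 6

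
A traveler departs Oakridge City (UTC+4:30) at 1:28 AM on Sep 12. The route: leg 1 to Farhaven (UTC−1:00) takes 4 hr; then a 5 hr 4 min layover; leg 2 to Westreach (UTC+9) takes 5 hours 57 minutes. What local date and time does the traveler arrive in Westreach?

Convert departure to UTC: 1:28 AM − 4:30 = 8:58 PM UTC on Sep 11.
Add 4 hours leg 1 → 12:58 AM UTC (Sep 12).
Add 5 hours and 4 minutes layover in Farhaven → 6:02 AM UTC.
Add 5 hours and 57 minutes leg 2 → 11:59 AM UTC.
Westreach is UTC+9:00, so local arrival = 11:59 AM + 9:00 = 8:59 PM on Sep 12.

8:59 PM on September 12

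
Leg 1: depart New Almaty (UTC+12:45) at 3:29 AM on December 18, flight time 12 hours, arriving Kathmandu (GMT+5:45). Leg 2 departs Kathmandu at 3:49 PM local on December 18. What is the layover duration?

Convert departure to UTC: 3:29 AM − 12:45 = 2:44 PM UTC on Dec 17.
Add 12 hours flight time → 2:44 AM UTC (Dec 18).
Kathmandu is UTC+5:45, so local arrival = 2:44 AM + 5:45 = 8:29 AM on Dec 18.
Layover = 3:49 PM − 8:29 AM = 7 hours 20 minutes.

7 hours 20 minutes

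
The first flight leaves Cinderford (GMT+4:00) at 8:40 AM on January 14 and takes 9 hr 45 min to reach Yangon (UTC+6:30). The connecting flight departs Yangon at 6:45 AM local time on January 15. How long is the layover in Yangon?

9 hours 50 minutes

Convert departure to UTC: 8:40 AM − 4:00 = 4:40 AM UTC on Jan 14.
Add 9 hours 45 minutes flight time → 2:25 PM UTC.
Yangon is UTC+6:30, so local arrival = 2:25 PM + 6:30 = 8:55 PM on Jan 14.
Layover = 6:45 AM − 8:55 PM (+1 day) = 9 hours 50 minutes.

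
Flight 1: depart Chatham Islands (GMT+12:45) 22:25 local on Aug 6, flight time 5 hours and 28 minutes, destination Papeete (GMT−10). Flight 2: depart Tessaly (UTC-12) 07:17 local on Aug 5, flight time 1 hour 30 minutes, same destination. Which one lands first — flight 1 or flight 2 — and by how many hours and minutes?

the second, by 18 hours 21 minutes

Flight 1 in UTC: 22:25 − 12:45 = 09:40 on Aug 6.
+5 hours and 28 minutes → arrive 15:08 UTC on Aug 6.
Flight 2 in UTC: 07:17 + 12:00 = 19:17 on Aug 5.
+1 hour 30 minutes → arrive 20:47 UTC on Aug 5.
Flight 2 lands earlier by 18 hours 21 minutes.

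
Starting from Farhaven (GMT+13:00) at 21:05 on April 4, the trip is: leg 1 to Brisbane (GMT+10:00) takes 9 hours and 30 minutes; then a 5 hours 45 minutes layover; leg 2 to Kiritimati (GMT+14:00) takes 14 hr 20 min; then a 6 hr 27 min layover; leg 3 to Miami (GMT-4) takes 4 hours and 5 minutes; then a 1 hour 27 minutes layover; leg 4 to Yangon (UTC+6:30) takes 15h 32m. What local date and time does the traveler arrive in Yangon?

Convert departure to UTC: 21:05 − 13:00 = 08:05 UTC on Apr 4.
Add 9 hours 30 minutes leg 1 → 17:35 UTC.
Add 5 hours 45 minutes layover in Brisbane → 23:20 UTC.
Add 14 hours 20 minutes leg 2 → 13:40 UTC (Apr 5).
Add 6 hours and 27 minutes layover in Kiritimati → 20:07 UTC.
Add 4 hours 5 minutes leg 3 → 00:12 UTC (Apr 6).
Add 1 hour and 27 minutes layover in Miami → 01:39 UTC.
Add 15 hours 32 minutes leg 4 → 17:11 UTC.
Yangon is UTC+6:30, so local arrival = 17:11 + 6:30 = 23:41 on Apr 6.

23:41 on Apr 6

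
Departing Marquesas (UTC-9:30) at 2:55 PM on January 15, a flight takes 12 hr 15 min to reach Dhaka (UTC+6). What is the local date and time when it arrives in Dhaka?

6:40 PM on January 16

Convert departure to UTC: 2:55 PM + 9:30 = 12:25 AM UTC on Jan 16.
Add 12 hours and 15 minutes travel time → 12:40 PM UTC.
Dhaka is UTC+6:00, so local arrival = 12:40 PM + 6:00 = 6:40 PM on Jan 16.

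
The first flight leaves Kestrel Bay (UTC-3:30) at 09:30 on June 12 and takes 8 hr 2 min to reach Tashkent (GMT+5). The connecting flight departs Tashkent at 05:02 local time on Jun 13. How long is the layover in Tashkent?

Convert departure to UTC: 09:30 + 3:30 = 13:00 UTC on Jun 12.
Add 8 hours and 2 minutes flight time → 21:02 UTC.
Tashkent is UTC+5:00, so local arrival = 21:02 + 5:00 = 02:02 on Jun 13.
Layover = 05:02 − 02:02 = 3 hours.

3 hours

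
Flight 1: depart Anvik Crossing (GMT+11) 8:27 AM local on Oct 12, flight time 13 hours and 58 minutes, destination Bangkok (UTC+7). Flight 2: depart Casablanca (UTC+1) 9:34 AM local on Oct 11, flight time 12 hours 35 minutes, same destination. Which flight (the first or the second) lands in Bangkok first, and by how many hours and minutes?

the second, by 14 hours 16 minutes

Flight 1 in UTC: 8:27 AM − 11:00 = 9:27 PM on Oct 11.
+13 hours 58 minutes → arrive 11:25 AM UTC on Oct 12.
Flight 2 in UTC: 9:34 AM − 1:00 = 8:34 AM on Oct 11.
+12 hours and 35 minutes → arrive 9:09 PM UTC on Oct 11.
Flight 2 lands earlier by 14 hours 16 minutes.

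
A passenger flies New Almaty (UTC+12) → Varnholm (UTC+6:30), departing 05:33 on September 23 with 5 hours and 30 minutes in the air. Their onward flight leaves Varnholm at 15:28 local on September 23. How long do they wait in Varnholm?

Convert departure to UTC: 05:33 − 12:00 = 17:33 UTC on Sep 22.
Add 5 hours 30 minutes flight time → 23:03 UTC.
Varnholm is UTC+6:30, so local arrival = 23:03 + 6:30 = 05:33 on Sep 23.
Layover = 15:28 − 05:33 = 9 hours 55 minutes.

9 hours 55 minutes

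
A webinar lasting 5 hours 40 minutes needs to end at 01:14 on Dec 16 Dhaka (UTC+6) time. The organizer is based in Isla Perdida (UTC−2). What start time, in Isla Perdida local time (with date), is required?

11:34 on December 15

Target end time in UTC: 01:14 − 6:00 = 19:14 on Dec 15.
Subtract 5 hours 40 minutes → start 13:34 UTC on Dec 15.
Isla Perdida is UTC−2:00: 13:34 − 2:00 = 11:34 on Dec 15.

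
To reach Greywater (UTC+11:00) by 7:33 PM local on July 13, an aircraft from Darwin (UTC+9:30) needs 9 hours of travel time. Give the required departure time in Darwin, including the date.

Target arrival in UTC: 7:33 PM − 11:00 = 8:33 AM on Jul 13.
Subtract 9 hours → departure 11:33 PM UTC on Jul 12.
Darwin is UTC+9:30: 11:33 PM + 9:30 = 9:03 AM on Jul 13.

9:03 AM on July 13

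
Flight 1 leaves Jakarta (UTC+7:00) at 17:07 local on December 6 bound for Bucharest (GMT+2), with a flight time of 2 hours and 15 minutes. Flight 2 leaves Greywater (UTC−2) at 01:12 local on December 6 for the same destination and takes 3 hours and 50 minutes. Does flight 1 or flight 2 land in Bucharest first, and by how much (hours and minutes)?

Flight 1 in UTC: 17:07 − 7:00 = 10:07 on Dec 6.
+2 hours and 15 minutes → arrive 12:22 UTC on Dec 6.
Flight 2 in UTC: 01:12 + 2:00 = 03:12 on Dec 6.
+3 hours and 50 minutes → arrive 07:02 UTC on Dec 6.
Flight 2 lands earlier by 5 hours 20 minutes.

the second, by 5 hours 20 minutes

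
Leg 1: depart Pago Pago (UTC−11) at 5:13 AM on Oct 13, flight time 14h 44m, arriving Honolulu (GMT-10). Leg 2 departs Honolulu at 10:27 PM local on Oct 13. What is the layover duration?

1 hour 30 minutes

Convert departure to UTC: 5:13 AM + 11:00 = 4:13 PM UTC on Oct 13.
Add 14 hours 44 minutes flight time → 6:57 AM UTC (Oct 14).
Honolulu is UTC−10:00, so local arrival = 6:57 AM − 10:00 = 8:57 PM on Oct 13.
Layover = 10:27 PM − 8:57 PM = 1 hour 30 minutes.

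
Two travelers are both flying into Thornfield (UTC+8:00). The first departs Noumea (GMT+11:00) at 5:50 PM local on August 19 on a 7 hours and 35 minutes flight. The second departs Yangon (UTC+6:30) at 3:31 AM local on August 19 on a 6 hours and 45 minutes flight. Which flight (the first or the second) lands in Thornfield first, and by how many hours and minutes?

the second, by 10 hours 39 minutes

Flight 1 in UTC: 5:50 PM − 11:00 = 6:50 AM on Aug 19.
+7 hours and 35 minutes → arrive 2:25 PM UTC on Aug 19.
Flight 2 in UTC: 3:31 AM − 6:30 = 9:01 PM on Aug 18.
+6 hours 45 minutes → arrive 3:46 AM UTC on Aug 19.
Flight 2 lands earlier by 10 hours 39 minutes.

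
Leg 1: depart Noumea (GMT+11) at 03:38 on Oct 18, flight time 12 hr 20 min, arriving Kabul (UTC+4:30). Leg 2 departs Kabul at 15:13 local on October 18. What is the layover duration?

5 hours 45 minutes

Convert departure to UTC: 03:38 − 11:00 = 16:38 UTC on Oct 17.
Add 12 hours 20 minutes flight time → 04:58 UTC (Oct 18).
Kabul is UTC+4:30, so local arrival = 04:58 + 4:30 = 09:28 on Oct 18.
Layover = 15:13 − 09:28 = 5 hours 45 minutes.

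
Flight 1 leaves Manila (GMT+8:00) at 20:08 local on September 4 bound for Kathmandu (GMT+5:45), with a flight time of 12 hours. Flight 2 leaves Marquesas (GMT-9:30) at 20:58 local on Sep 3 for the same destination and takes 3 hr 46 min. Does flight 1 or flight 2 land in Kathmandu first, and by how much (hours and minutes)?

Flight 1 in UTC: 20:08 − 8:00 = 12:08 on Sep 4.
+12 hours → arrive 00:08 UTC on Sep 5.
Flight 2 in UTC: 20:58 + 9:30 = 06:28 on Sep 4.
+3 hours 46 minutes → arrive 10:14 UTC on Sep 4.
Flight 2 lands earlier by 13 hours 54 minutes.

the second, by 13 hours 54 minutes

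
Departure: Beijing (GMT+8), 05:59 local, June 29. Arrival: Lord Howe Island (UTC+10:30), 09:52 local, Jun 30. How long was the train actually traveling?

Lord Howe Island is 2:30 ahead of Beijing.
Clock-face elapsed time (ignoring zones) is 27 hours 53 minutes.
Actual elapsed = 27 hours 53 minutes − 2:30 = 25 hours 23 minutes.

25 hours 23 minutes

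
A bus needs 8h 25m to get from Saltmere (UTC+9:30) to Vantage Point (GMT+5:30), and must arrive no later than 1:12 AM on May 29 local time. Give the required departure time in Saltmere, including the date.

Target arrival in UTC: 1:12 AM − 5:30 = 7:42 PM on May 28.
Subtract 8 hours and 25 minutes → departure 11:17 AM UTC on May 28.
Saltmere is UTC+9:30: 11:17 AM + 9:30 = 8:47 PM on May 28.

8:47 PM on May 28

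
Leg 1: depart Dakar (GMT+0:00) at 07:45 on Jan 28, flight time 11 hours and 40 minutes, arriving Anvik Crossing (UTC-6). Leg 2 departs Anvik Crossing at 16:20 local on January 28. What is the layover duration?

2 hours 55 minutes

Dakar is at UTC+0, so departure is already 07:45 UTC on Jan 28.
Add 11 hours 40 minutes flight time → 19:25 UTC.
Anvik Crossing is UTC−6:00, so local arrival = 19:25 − 6:00 = 13:25 on Jan 28.
Layover = 16:20 − 13:25 = 2 hours 55 minutes.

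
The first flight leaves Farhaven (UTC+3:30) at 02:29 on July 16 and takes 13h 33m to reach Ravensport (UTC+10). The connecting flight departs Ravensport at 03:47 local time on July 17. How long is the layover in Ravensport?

Convert departure to UTC: 02:29 − 3:30 = 22:59 UTC on Jul 15.
Add 13 hours and 33 minutes flight time → 12:32 UTC (Jul 16).
Ravensport is UTC+10:00, so local arrival = 12:32 + 10:00 = 22:32 on Jul 16.
Layover = 03:47 − 22:32 (+1 day) = 5 hours 15 minutes.

5 hours 15 minutes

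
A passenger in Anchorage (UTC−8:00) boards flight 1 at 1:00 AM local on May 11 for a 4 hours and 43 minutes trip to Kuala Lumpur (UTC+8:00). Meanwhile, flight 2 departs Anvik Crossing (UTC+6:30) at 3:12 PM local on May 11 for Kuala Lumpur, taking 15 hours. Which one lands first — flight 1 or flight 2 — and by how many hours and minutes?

the first, by 9 hours 59 minutes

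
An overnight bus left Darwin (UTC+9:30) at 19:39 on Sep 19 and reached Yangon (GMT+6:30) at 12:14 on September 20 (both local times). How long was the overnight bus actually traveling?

19 hours 35 minutes

Departure in UTC: 19:39 − 9:30 = 10:09 on Sep 19.
Arrival in UTC: 12:14 − 6:30 = 05:44 on Sep 20.
Elapsed = 05:44 − 10:09 (+1 day) = 19 hours 35 minutes.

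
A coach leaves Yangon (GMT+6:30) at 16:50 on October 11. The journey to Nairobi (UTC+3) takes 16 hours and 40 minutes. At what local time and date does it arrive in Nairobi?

Convert departure to UTC: 16:50 − 6:30 = 10:20 UTC on Oct 11.
Add 16 hours 40 minutes travel time → 03:00 UTC (Oct 12).
Nairobi is UTC+3:00, so local arrival = 03:00 + 3:00 = 06:00 on Oct 12.

06:00 on Oct 12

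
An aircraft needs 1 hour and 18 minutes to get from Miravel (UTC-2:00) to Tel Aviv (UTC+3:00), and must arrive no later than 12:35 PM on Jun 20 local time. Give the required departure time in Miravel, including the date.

6:17 AM on Jun 20

Target arrival in UTC: 12:35 PM − 3:00 = 9:35 AM on Jun 20.
Subtract 1 hour 18 minutes → departure 8:17 AM UTC on Jun 20.
Miravel is UTC−2:00: 8:17 AM − 2:00 = 6:17 AM on Jun 20.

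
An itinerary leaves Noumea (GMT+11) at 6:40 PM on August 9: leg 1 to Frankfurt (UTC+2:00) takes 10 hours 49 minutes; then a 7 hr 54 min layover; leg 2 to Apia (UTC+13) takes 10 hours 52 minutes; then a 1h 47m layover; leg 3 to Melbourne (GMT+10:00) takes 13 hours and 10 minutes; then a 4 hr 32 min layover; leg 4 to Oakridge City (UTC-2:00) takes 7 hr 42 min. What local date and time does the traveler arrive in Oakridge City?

Convert departure to UTC: 6:40 PM − 11:00 = 7:40 AM UTC on Aug 9.
Add 10 hours 49 minutes leg 1 → 6:29 PM UTC.
Add 7 hours 54 minutes layover in Frankfurt → 2:23 AM UTC (Aug 10).
Add 10 hours 52 minutes leg 2 → 1:15 PM UTC.
Add 1 hour 47 minutes layover in Apia → 3:02 PM UTC.
Add 13 hours 10 minutes leg 3 → 4:12 AM UTC (Aug 11).
Add 4 hours 32 minutes layover in Melbourne → 8:44 AM UTC.
Add 7 hours 42 minutes leg 4 → 4:26 PM UTC.
Oakridge City is UTC−2:00, so local arrival = 4:26 PM − 2:00 = 2:26 PM on Aug 11.

2:26 PM on Aug 11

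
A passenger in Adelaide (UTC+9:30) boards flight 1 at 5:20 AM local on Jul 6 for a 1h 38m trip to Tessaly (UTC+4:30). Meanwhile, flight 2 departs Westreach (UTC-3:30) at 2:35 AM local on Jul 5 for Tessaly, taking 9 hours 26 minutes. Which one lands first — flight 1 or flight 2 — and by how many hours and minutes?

Flight 1 in UTC: 5:20 AM − 9:30 = 7:50 PM on Jul 5.
+1 hour 38 minutes → arrive 9:28 PM UTC on Jul 5.
Flight 2 in UTC: 2:35 AM + 3:30 = 6:05 AM on Jul 5.
+9 hours and 26 minutes → arrive 3:31 PM UTC on Jul 5.
Flight 2 lands earlier by 5 hours 57 minutes.

the second, by 5 hours 57 minutes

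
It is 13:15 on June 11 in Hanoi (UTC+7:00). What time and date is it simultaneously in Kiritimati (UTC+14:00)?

Kiritimati is 7:00 ahead of Hanoi.
Shift by the zone difference: 13:15 + 7:00 = 20:15 on Jun 11 in Kiritimati.

20:15 on June 11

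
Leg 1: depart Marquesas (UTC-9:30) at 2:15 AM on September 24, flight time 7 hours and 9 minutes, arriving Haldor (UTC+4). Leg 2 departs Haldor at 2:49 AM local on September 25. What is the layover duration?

Convert departure to UTC: 2:15 AM + 9:30 = 11:45 AM UTC on Sep 24.
Add 7 hours and 9 minutes flight time → 6:54 PM UTC.
Haldor is UTC+4:00, so local arrival = 6:54 PM + 4:00 = 10:54 PM on Sep 24.
Layover = 2:49 AM − 10:54 PM (+1 day) = 3 hours 55 minutes.

3 hours 55 minutes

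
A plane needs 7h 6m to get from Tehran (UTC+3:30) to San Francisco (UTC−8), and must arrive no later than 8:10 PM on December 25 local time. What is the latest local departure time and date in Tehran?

12:34 AM on Dec 26

Target arrival in UTC: 8:10 PM + 8:00 = 4:10 AM on Dec 26.
Subtract 7 hours and 6 minutes → departure 9:04 PM UTC on Dec 25.
Tehran is UTC+3:30: 9:04 PM + 3:30 = 12:34 AM on Dec 26.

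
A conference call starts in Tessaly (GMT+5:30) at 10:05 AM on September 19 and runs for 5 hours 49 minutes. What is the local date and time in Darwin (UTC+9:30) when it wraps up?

Convert start to UTC: 10:05 AM − 5:30 = 4:35 AM UTC on Sep 19.
Add 5 hours 49 minutes duration → 10:24 AM UTC.
Darwin is UTC+9:30, so local end time = 10:24 AM + 9:30 = 7:54 PM on Sep 19.

7:54 PM on September 19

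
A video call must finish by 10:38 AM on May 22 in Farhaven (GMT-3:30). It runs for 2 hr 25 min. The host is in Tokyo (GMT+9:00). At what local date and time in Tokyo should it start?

Target end time in UTC: 10:38 AM + 3:30 = 2:08 PM on May 22.
Subtract 2 hours 25 minutes → start 11:43 AM UTC on May 22.
Tokyo is UTC+9:00: 11:43 AM + 9:00 = 8:43 PM on May 22.

8:43 PM on May 22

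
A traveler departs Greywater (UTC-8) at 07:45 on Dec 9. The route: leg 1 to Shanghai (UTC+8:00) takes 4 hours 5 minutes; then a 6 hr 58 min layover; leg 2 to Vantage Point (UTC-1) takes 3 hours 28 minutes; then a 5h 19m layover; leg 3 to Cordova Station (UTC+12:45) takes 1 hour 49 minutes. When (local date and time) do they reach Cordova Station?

Convert departure to UTC: 07:45 + 8:00 = 15:45 UTC on Dec 9.
Add 4 hours 5 minutes leg 1 → 19:50 UTC.
Add 6 hours and 58 minutes layover in Shanghai → 02:48 UTC (Dec 10).
Add 3 hours and 28 minutes leg 2 → 06:16 UTC.
Add 5 hours and 19 minutes layover in Vantage Point → 11:35 UTC.
Add 1 hour and 49 minutes leg 3 → 13:24 UTC.
Cordova Station is UTC+12:45, so local arrival = 13:24 + 12:45 = 02:09 on Dec 11.

02:09 on December 11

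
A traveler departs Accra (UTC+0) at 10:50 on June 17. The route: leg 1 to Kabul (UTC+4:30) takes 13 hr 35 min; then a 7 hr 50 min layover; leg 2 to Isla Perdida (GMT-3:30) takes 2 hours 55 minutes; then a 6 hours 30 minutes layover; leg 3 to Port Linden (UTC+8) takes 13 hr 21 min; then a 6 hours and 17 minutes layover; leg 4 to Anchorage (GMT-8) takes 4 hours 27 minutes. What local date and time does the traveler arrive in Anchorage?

09:45 on Jun 19

Accra is at UTC+0, so departure is already 10:50 UTC on Jun 17.
Add 13 hours and 35 minutes leg 1 → 00:25 UTC (Jun 18).
Add 7 hours and 50 minutes layover in Kabul → 08:15 UTC.
Add 2 hours 55 minutes leg 2 → 11:10 UTC.
Add 6 hours and 30 minutes layover in Isla Perdida → 17:40 UTC.
Add 13 hours and 21 minutes leg 3 → 07:01 UTC (Jun 19).
Add 6 hours and 17 minutes layover in Port Linden → 13:18 UTC.
Add 4 hours and 27 minutes leg 4 → 17:45 UTC.
Anchorage is UTC−8:00, so local arrival = 17:45 − 8:00 = 09:45 on Jun 19.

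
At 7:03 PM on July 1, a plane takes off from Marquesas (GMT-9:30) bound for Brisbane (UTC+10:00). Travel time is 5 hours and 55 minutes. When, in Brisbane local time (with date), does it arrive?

8:28 PM on Jul 2

Convert departure to UTC: 7:03 PM + 9:30 = 4:33 AM UTC on Jul 2.
Add 5 hours and 55 minutes travel time → 10:28 AM UTC.
Brisbane is UTC+10:00, so local arrival = 10:28 AM + 10:00 = 8:28 PM on Jul 2.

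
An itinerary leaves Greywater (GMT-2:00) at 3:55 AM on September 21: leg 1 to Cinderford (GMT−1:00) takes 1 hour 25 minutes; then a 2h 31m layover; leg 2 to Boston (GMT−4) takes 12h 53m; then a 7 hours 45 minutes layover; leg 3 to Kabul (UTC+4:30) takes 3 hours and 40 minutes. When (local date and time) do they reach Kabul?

2:39 PM on Sep 22

Convert departure to UTC: 3:55 AM + 2:00 = 5:55 AM UTC on Sep 21.
Add 1 hour and 25 minutes leg 1 → 7:20 AM UTC.
Add 2 hours and 31 minutes layover in Cinderford → 9:51 AM UTC.
Add 12 hours and 53 minutes leg 2 → 10:44 PM UTC.
Add 7 hours 45 minutes layover in Boston → 6:29 AM UTC (Sep 22).
Add 3 hours and 40 minutes leg 3 → 10:09 AM UTC.
Kabul is UTC+4:30, so local arrival = 10:09 AM + 4:30 = 2:39 PM on Sep 22.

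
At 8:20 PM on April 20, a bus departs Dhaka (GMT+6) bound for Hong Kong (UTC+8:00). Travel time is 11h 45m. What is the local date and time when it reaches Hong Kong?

10:05 AM on April 21

Hong Kong is 2:00 ahead of Dhaka.
After 11 hours and 45 minutes it is 8:05 AM (Apr 21) in Dhaka.
Shift by the zone difference: 8:05 AM + 2:00 = 10:05 AM on Apr 21 in Hong Kong.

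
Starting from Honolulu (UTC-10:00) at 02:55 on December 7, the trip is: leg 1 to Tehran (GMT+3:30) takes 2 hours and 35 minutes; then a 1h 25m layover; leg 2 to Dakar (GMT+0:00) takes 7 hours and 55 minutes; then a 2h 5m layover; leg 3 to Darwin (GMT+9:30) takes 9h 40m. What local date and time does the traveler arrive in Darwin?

Convert departure to UTC: 02:55 + 10:00 = 12:55 UTC on Dec 7.
Add 2 hours and 35 minutes leg 1 → 15:30 UTC.
Add 1 hour 25 minutes layover in Tehran → 16:55 UTC.
Add 7 hours and 55 minutes leg 2 → 00:50 UTC (Dec 8).
Add 2 hours 5 minutes layover in Dakar → 02:55 UTC.
Add 9 hours and 40 minutes leg 3 → 12:35 UTC.
Darwin is UTC+9:30, so local arrival = 12:35 + 9:30 = 22:05 on Dec 8.

22:05 on Dec 8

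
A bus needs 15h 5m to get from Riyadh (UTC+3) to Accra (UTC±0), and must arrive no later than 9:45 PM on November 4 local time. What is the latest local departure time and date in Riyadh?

9:40 AM on Nov 4

Target arrival is already UTC: 9:45 PM on Nov 4.
Subtract 15 hours 5 minutes → departure 6:40 AM UTC on Nov 4.
Riyadh is UTC+3:00: 6:40 AM + 3:00 = 9:40 AM on Nov 4.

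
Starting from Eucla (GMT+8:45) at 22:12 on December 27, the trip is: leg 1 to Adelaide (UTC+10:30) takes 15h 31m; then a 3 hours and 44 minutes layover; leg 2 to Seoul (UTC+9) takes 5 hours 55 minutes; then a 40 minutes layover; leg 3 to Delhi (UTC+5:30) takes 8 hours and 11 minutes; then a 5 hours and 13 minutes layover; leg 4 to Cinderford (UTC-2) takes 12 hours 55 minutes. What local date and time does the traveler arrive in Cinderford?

Convert departure to UTC: 22:12 − 8:45 = 13:27 UTC on Dec 27.
Add 15 hours and 31 minutes leg 1 → 04:58 UTC (Dec 28).
Add 3 hours and 44 minutes layover in Adelaide → 08:42 UTC.
Add 5 hours and 55 minutes leg 2 → 14:37 UTC.
Add 40 minutes layover in Seoul → 15:17 UTC.
Add 8 hours 11 minutes leg 3 → 23:28 UTC.
Add 5 hours 13 minutes layover in Delhi → 04:41 UTC (Dec 29).
Add 12 hours 55 minutes leg 4 → 17:36 UTC.
Cinderford is UTC−2:00, so local arrival = 17:36 − 2:00 = 15:36 on Dec 29.

15:36 on December 29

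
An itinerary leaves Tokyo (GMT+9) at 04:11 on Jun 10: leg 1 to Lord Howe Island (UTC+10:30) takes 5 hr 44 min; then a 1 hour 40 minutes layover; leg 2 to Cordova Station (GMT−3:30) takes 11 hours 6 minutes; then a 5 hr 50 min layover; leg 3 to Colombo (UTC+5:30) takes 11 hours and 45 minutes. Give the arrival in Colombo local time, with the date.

Convert departure to UTC: 04:11 − 9:00 = 19:11 UTC on Jun 9.
Add 5 hours 44 minutes leg 1 → 00:55 UTC (Jun 10).
Add 1 hour and 40 minutes layover in Lord Howe Island → 02:35 UTC.
Add 11 hours and 6 minutes leg 2 → 13:41 UTC.
Add 5 hours and 50 minutes layover in Cordova Station → 19:31 UTC.
Add 11 hours 45 minutes leg 3 → 07:16 UTC (Jun 11).
Colombo is UTC+5:30, so local arrival = 07:16 + 5:30 = 12:46 on Jun 11.

12:46 on June 11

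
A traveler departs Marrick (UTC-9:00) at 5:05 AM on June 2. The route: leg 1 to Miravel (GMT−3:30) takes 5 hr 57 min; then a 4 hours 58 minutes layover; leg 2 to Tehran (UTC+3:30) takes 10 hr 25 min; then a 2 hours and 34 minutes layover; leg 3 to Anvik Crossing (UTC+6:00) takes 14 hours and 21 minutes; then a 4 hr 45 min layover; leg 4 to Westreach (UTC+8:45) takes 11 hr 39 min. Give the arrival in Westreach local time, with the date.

5:29 AM on June 5

Convert departure to UTC: 5:05 AM + 9:00 = 2:05 PM UTC on Jun 2.
Add 5 hours and 57 minutes leg 1 → 8:02 PM UTC.
Add 4 hours and 58 minutes layover in Miravel → 1:00 AM UTC (Jun 3).
Add 10 hours and 25 minutes leg 2 → 11:25 AM UTC.
Add 2 hours and 34 minutes layover in Tehran → 1:59 PM UTC.
Add 14 hours 21 minutes leg 3 → 4:20 AM UTC (Jun 4).
Add 4 hours and 45 minutes layover in Anvik Crossing → 9:05 AM UTC.
Add 11 hours 39 minutes leg 4 → 8:44 PM UTC.
Westreach is UTC+8:45, so local arrival = 8:44 PM + 8:45 = 5:29 AM on Jun 5.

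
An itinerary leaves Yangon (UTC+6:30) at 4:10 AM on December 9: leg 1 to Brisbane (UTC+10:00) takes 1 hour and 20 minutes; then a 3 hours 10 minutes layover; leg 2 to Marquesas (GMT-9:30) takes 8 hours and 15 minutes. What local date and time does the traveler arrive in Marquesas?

12:55 AM on December 9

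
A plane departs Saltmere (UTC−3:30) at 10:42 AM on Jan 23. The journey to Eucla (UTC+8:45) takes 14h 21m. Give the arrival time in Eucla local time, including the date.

1:18 PM on January 24

Convert departure to UTC: 10:42 AM + 3:30 = 2:12 PM UTC on Jan 23.
Add 14 hours 21 minutes travel time → 4:33 AM UTC (Jan 24).
Eucla is UTC+8:45, so local arrival = 4:33 AM + 8:45 = 1:18 PM on Jan 24.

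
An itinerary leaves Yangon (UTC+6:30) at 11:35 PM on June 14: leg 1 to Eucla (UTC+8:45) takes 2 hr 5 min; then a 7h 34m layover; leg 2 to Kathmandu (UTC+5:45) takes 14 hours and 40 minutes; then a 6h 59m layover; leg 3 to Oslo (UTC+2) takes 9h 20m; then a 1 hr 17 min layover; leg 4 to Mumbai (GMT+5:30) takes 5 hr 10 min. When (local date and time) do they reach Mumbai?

9:40 PM on June 16

Convert departure to UTC: 11:35 PM − 6:30 = 5:05 PM UTC on Jun 14.
Add 2 hours 5 minutes leg 1 → 7:10 PM UTC.
Add 7 hours 34 minutes layover in Eucla → 2:44 AM UTC (Jun 15).
Add 14 hours and 40 minutes leg 2 → 5:24 PM UTC.
Add 6 hours and 59 minutes layover in Kathmandu → 12:23 AM UTC (Jun 16).
Add 9 hours 20 minutes leg 3 → 9:43 AM UTC.
Add 1 hour and 17 minutes layover in Oslo → 11:00 AM UTC.
Add 5 hours and 10 minutes leg 4 → 4:10 PM UTC.
Mumbai is UTC+5:30, so local arrival = 4:10 PM + 5:30 = 9:40 PM on Jun 16.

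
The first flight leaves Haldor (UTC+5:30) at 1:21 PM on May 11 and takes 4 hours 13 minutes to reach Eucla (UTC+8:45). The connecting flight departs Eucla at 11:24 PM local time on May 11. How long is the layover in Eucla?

Convert departure to UTC: 1:21 PM − 5:30 = 7:51 AM UTC on May 11.
Add 4 hours 13 minutes flight time → 12:04 PM UTC.
Eucla is UTC+8:45, so local arrival = 12:04 PM + 8:45 = 8:49 PM on May 11.
Layover = 11:24 PM − 8:49 PM = 2 hours 35 minutes.

2 hours 35 minutes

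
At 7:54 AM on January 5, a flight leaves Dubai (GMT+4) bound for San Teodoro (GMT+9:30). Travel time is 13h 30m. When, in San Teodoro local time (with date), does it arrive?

2:54 AM on Jan 6

Convert departure to UTC: 7:54 AM − 4:00 = 3:54 AM UTC on Jan 5.
Add 13 hours and 30 minutes travel time → 5:24 PM UTC.
San Teodoro is UTC+9:30, so local arrival = 5:24 PM + 9:30 = 2:54 AM on Jan 6.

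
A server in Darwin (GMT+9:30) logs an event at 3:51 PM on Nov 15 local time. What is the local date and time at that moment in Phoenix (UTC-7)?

11:21 PM on November 14

Phoenix is 16:30 behind Darwin.
Shift by the zone difference: 3:51 PM − 16:30 = 11:21 PM on Nov 14 in Phoenix.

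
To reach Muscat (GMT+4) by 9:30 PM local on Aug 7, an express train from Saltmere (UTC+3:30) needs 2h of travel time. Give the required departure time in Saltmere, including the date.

7:00 PM on August 7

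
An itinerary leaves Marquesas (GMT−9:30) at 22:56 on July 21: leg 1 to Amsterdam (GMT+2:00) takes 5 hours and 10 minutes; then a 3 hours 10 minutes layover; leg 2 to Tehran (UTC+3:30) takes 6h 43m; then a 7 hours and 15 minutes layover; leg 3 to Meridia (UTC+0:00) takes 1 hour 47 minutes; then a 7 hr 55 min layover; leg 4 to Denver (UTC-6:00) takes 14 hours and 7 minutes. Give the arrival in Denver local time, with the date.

Convert departure to UTC: 22:56 + 9:30 = 08:26 UTC on Jul 22.
Add 5 hours 10 minutes leg 1 → 13:36 UTC.
Add 3 hours 10 minutes layover in Amsterdam → 16:46 UTC.
Add 6 hours and 43 minutes leg 2 → 23:29 UTC.
Add 7 hours and 15 minutes layover in Tehran → 06:44 UTC (Jul 23).
Add 1 hour 47 minutes leg 3 → 08:31 UTC.
Add 7 hours 55 minutes layover in Meridia → 16:26 UTC.
Add 14 hours and 7 minutes leg 4 → 06:33 UTC (Jul 24).
Denver is UTC−6:00, so local arrival = 06:33 − 6:00 = 00:33 on Jul 24.

00:33 on Jul 24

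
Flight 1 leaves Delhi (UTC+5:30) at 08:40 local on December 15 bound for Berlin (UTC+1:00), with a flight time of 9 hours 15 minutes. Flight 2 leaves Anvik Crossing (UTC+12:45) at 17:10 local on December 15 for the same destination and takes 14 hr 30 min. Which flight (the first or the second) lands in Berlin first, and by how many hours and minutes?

the first, by 6 hours 30 minutes

Flight 1 in UTC: 08:40 − 5:30 = 03:10 on Dec 15.
+9 hours and 15 minutes → arrive 12:25 UTC on Dec 15.
Flight 2 in UTC: 17:10 − 12:45 = 04:25 on Dec 15.
+14 hours 30 minutes → arrive 18:55 UTC on Dec 15.
Flight 1 lands earlier by 6 hours 30 minutes.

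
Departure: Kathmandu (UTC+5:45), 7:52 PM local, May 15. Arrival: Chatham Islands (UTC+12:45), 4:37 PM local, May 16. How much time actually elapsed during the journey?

13 hours 45 minutes

Departure in UTC: 7:52 PM − 5:45 = 2:07 PM on May 15.
Arrival in UTC: 4:37 PM − 12:45 = 3:52 AM on May 16.
Elapsed = 3:52 AM − 2:07 PM (+1 day) = 13 hours 45 minutes.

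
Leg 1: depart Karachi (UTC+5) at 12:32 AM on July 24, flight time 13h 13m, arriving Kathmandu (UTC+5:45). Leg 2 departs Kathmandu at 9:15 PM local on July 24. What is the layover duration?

6 hours 45 minutes

Convert departure to UTC: 12:32 AM − 5:00 = 7:32 PM UTC on Jul 23.
Add 13 hours 13 minutes flight time → 8:45 AM UTC (Jul 24).
Kathmandu is UTC+5:45, so local arrival = 8:45 AM + 5:45 = 2:30 PM on Jul 24.
Layover = 9:15 PM − 2:30 PM = 6 hours 45 minutes.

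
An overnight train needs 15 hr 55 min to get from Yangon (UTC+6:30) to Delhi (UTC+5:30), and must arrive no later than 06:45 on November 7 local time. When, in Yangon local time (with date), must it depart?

Target arrival in UTC: 06:45 − 5:30 = 01:15 on Nov 7.
Subtract 15 hours and 55 minutes → departure 09:20 UTC on Nov 6.
Yangon is UTC+6:30: 09:20 + 6:30 = 15:50 on Nov 6.

15:50 on Nov 6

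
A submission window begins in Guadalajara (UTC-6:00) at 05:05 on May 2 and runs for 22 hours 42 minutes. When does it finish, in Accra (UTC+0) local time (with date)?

09:47 on May 3

Convert start to UTC: 05:05 + 6:00 = 11:05 UTC on May 2.
Add 22 hours 42 minutes duration → 09:47 UTC (May 3).
Accra is UTC+0, so local end time is the same: 09:47 on May 3.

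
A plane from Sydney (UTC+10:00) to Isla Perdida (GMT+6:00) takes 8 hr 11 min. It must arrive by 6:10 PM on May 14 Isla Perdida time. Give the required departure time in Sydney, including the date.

Target arrival in UTC: 6:10 PM − 6:00 = 12:10 PM on May 14.
Subtract 8 hours and 11 minutes → departure 3:59 AM UTC on May 14.
Sydney is UTC+10:00: 3:59 AM + 10:00 = 1:59 PM on May 14.

1:59 PM on May 14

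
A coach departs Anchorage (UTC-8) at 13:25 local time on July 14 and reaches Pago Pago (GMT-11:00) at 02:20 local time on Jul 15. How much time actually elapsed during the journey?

15 hours 55 minutes

Pago Pago is 3:00 behind Anchorage.
Clock-face elapsed time (ignoring zones) is 12 hours 55 minutes.
Actual elapsed = 12 hours 55 minutes + 3:00 = 15 hours 55 minutes.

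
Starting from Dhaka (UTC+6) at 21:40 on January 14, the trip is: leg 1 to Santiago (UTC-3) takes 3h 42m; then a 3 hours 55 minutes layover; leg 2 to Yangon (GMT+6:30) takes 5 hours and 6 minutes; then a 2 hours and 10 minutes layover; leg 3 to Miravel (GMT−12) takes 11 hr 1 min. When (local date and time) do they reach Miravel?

05:34 on January 15

Convert departure to UTC: 21:40 − 6:00 = 15:40 UTC on Jan 14.
Add 3 hours and 42 minutes leg 1 → 19:22 UTC.
Add 3 hours and 55 minutes layover in Santiago → 23:17 UTC.
Add 5 hours and 6 minutes leg 2 → 04:23 UTC (Jan 15).
Add 2 hours and 10 minutes layover in Yangon → 06:33 UTC.
Add 11 hours and 1 minute leg 3 → 17:34 UTC.
Miravel is UTC−12:00, so local arrival = 17:34 − 12:00 = 05:34 on Jan 15.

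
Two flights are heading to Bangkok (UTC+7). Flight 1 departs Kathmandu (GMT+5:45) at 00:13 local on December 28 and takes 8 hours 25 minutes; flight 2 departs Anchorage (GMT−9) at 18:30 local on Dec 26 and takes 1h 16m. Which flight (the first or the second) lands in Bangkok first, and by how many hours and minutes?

Flight 1 in UTC: 00:13 − 5:45 = 18:28 on Dec 27.
+8 hours and 25 minutes → arrive 02:53 UTC on Dec 28.
Flight 2 in UTC: 18:30 + 9:00 = 03:30 on Dec 27.
+1 hour and 16 minutes → arrive 04:46 UTC on Dec 27.
Flight 2 lands earlier by 22 hours 7 minutes.

the second, by 22 hours 7 minutes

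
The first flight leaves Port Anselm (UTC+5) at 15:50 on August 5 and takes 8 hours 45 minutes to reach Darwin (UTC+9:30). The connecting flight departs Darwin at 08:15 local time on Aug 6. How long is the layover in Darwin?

3 hours 10 minutes

Convert departure to UTC: 15:50 − 5:00 = 10:50 UTC on Aug 5.
Add 8 hours 45 minutes flight time → 19:35 UTC.
Darwin is UTC+9:30, so local arrival = 19:35 + 9:30 = 05:05 on Aug 6.
Layover = 08:15 − 05:05 = 3 hours 10 minutes.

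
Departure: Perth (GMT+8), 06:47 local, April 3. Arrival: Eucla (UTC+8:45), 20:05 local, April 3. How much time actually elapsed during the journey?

12 hours 33 minutes

Departure in UTC: 06:47 − 8:00 = 22:47 on Apr 2.
Arrival in UTC: 20:05 − 8:45 = 11:20 on Apr 3.
Elapsed = 11:20 − 22:47 (+1 day) = 12 hours 33 minutes.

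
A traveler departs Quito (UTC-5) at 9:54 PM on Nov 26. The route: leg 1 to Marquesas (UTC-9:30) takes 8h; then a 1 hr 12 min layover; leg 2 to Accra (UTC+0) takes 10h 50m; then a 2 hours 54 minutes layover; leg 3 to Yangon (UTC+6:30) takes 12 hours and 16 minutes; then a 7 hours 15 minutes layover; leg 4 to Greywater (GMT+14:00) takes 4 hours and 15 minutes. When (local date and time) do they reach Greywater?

Convert departure to UTC: 9:54 PM + 5:00 = 2:54 AM UTC on Nov 27.
Add 8 hours leg 1 → 10:54 AM UTC.
Add 1 hour 12 minutes layover in Marquesas → 12:06 PM UTC.
Add 10 hours 50 minutes leg 2 → 10:56 PM UTC.
Add 2 hours and 54 minutes layover in Accra → 1:50 AM UTC (Nov 28).
Add 12 hours and 16 minutes leg 3 → 2:06 PM UTC.
Add 7 hours 15 minutes layover in Yangon → 9:21 PM UTC.
Add 4 hours 15 minutes leg 4 → 1:36 AM UTC (Nov 29).
Greywater is UTC+14:00, so local arrival = 1:36 AM + 14:00 = 3:36 PM on Nov 29.

3:36 PM on November 29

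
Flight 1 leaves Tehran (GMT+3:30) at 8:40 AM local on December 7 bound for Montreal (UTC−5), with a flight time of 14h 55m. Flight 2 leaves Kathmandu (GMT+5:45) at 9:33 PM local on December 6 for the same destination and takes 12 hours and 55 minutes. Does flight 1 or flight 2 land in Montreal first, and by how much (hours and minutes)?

Flight 1 in UTC: 8:40 AM − 3:30 = 5:10 AM on Dec 7.
+14 hours 55 minutes → arrive 8:05 PM UTC on Dec 7.
Flight 2 in UTC: 9:33 PM − 5:45 = 3:48 PM on Dec 6.
+12 hours 55 minutes → arrive 4:43 AM UTC on Dec 7.
Flight 2 lands earlier by 15 hours 22 minutes.

the second, by 15 hours 22 minutes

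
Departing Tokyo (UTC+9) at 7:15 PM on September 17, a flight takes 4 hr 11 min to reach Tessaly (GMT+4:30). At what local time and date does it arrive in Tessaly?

6:56 PM on September 17

Convert departure to UTC: 7:15 PM − 9:00 = 10:15 AM UTC on Sep 17.
Add 4 hours and 11 minutes travel time → 2:26 PM UTC.
Tessaly is UTC+4:30, so local arrival = 2:26 PM + 4:30 = 6:56 PM on Sep 17.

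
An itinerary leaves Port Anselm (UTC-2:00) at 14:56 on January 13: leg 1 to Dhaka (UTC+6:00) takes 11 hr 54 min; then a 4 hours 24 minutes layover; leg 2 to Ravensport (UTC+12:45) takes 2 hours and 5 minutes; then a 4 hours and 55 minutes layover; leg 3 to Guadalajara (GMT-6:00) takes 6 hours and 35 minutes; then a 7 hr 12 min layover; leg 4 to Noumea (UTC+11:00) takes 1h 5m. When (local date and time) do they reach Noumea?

18:06 on Jan 15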